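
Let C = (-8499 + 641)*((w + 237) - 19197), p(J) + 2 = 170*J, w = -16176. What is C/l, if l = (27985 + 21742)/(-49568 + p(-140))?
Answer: -20257360738560/49727 ≈ -4.0737e+8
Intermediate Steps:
p(J) = -2 + 170*J
C = 276098688 (C = (-8499 + 641)*((-16176 + 237) - 19197) = -7858*(-15939 - 19197) = -7858*(-35136) = 276098688)
l = -49727/73370 (l = (27985 + 21742)/(-49568 + (-2 + 170*(-140))) = 49727/(-49568 + (-2 - 23800)) = 49727/(-49568 - 23802) = 49727/(-73370) = 49727*(-1/73370) = -49727/73370 ≈ -0.67776)
C/l = 276098688/(-49727/73370) = 276098688*(-73370/49727) = -20257360738560/49727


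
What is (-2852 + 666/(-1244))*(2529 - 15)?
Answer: -2230266189/311 ≈ -7.1713e+6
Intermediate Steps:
(-2852 + 666/(-1244))*(2529 - 15) = (-2852 + 666*(-1/1244))*2514 = (-2852 - 333/622)*2514 = -1774277/622*2514 = -2230266189/311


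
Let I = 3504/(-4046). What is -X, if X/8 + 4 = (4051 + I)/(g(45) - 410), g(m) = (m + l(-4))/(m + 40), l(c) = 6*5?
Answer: 92032008/827645 ≈ 111.20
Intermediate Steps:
l(c) = 30
g(m) = (30 + m)/(40 + m) (g(m) = (m + 30)/(m + 40) = (30 + m)/(40 + m))
I = -1752/2023 (I = 3504*(-1/4046) = -1752/2023 ≈ -0.86604)
X = -92032008/827645 (X = -32 + 8*((4051 - 1752/2023)/((30 + 45)/(40 + 45) - 410)) = -32 + 8*(8193421/(2023*(75/85 - 410))) = -32 + 8*(8193421/(2023*((1/85)*75 - 410))) = -32 + 8*(8193421/(2023*(15/17 - 410))) = -32 + 8*(8193421/(2023*(-6955/17))) = -32 + 8*((8193421/2023)*(-17/6955)) = -32 + 8*(-8193421/827645) = -32 - 65547368/827645 = -92032008/827645 ≈ -111.20)
-X = -1*(-92032008/827645) = 92032008/827645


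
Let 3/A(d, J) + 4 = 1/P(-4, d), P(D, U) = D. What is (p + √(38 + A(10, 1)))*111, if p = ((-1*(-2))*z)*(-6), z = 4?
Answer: -5328 + 111*√10778/17 ≈ -4650.1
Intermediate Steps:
A(d, J) = -12/17 (A(d, J) = 3/(-4 + 1/(-4)) = 3/(-4 - ¼) = 3/(-17/4) = 3*(-4/17) = -12/17)
p = -48 (p = (-1*(-2)*4)*(-6) = (2*4)*(-6) = 8*(-6) = -48)
(p + √(38 + A(10, 1)))*111 = (-48 + √(38 - 12/17))*111 = (-48 + √(634/17))*111 = (-48 + √10778/17)*111 = -5328 + 111*√10778/17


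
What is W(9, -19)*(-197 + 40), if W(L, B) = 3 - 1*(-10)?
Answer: -2041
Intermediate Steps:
W(L, B) = 13 (W(L, B) = 3 + 10 = 13)
W(9, -19)*(-197 + 40) = 13*(-197 + 40) = 13*(-157) = -2041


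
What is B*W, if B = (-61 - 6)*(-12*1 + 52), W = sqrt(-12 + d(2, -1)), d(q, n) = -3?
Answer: -2680*I*sqrt(15) ≈ -10380.0*I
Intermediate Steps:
W = I*sqrt(15) (W = sqrt(-12 - 3) = sqrt(-15) = I*sqrt(15) ≈ 3.873*I)
B = -2680 (B = -67*(-12 + 52) = -67*40 = -2680)
B*W = -2680*I*sqrt(15)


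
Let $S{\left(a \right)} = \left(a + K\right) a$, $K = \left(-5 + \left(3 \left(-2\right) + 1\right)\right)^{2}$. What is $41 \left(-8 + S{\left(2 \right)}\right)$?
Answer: $8036$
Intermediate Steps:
$K = 100$ ($K = \left(-5 + \left(-6 + 1\right)\right)^{2} = \left(-5 - 5\right)^{2} = \left(-10\right)^{2} = 100$)
$S{\left(a \right)} = a \left(100 + a\right)$ ($S{\left(a \right)} = \left(a + 100\right) a = \left(100 + a\right) a = a \left(100 + a\right)$)
$41 \left(-8 + S{\left(2 \right)}\right) = 41 \left(-8 + 2 \left(100 + 2\right)\right) = 41 \left(-8 + 2 \cdot 102\right) = 41 \left(-8 + 204\right) = 41 \cdot 196 = 8036$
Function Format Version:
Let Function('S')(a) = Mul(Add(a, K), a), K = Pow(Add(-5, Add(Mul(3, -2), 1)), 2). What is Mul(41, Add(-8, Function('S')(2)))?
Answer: 8036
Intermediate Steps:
K = 100 (K = Pow(Add(-5, Add(-6, 1)), 2) = Pow(Add(-5, -5), 2) = Pow(-10, 2) = 100)
Function('S')(a) = Mul(a, Add(100, a)) (Function('S')(a) = Mul(Add(a, 100), a) = Mul(Add(100, a), a) = Mul(a, Add(100, a)))
Mul(41, Add(-8, Function('S')(2))) = Mul(41, Add(-8, Mul(2, Add(100, 2)))) = Mul(41, Add(-8, Mul(2, 102))) = Mul(41, Add(-8, 204)) = Mul(41, 196) = 8036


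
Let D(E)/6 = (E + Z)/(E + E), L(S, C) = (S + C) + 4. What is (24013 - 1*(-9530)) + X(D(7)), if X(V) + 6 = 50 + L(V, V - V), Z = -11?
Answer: 235125/7 ≈ 33589.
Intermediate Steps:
L(S, C) = 4 + C + S (L(S, C) = (C + S) + 4 = 4 + C + S)
D(E) = 3*(-11 + E)/E (D(E) = 6*((E - 11)/(E + E)) = 6*((-11 + E)/((2*E))) = 6*((-11 + E)*(1/(2*E))) = 6*((-11 + E)/(2*E)) = 3*(-11 + E)/E)
X(V) = 48 + V (X(V) = -6 + (50 + (4 + (V - V) + V)) = -6 + (50 + (4 + 0 + V)) = -6 + (50 + (4 + V)) = -6 + (54 + V) = 48 + V)
(24013 - 1*(-9530)) + X(D(7)) = (24013 - 1*(-9530)) + (48 + (3 - 33/7)) = (24013 + 9530) + (48 + (3 - 33*⅐)) = 33543 + (48 + (3 - 33/7)) = 33543 + (48 - 12/7) = 33543 + 324/7 = 235125/7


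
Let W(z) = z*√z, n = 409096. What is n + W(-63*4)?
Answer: 409096 - 1512*I*√7 ≈ 4.091e+5 - 4000.4*I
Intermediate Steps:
W(z) = z^(3/2)
n + W(-63*4) = 409096 + (-63*4)^(3/2) = 409096 + (-252)^(3/2) = 409096 - 1512*I*√7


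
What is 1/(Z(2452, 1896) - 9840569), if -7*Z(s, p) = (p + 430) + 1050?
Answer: -7/68887359 ≈ -1.0162e-7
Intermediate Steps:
Z(s, p) = -1480/7 - p/7 (Z(s, p) = -((p + 430) + 1050)/7 = -((430 + p) + 1050)/7 = -(1480 + p)/7 = -1480/7 - p/7)
1/(Z(2452, 1896) - 9840569) = 1/((-1480/7 - ⅐*1896) - 9840569) = 1/((-1480/7 - 1896/7) - 9840569) = 1/(-3376/7 - 9840569) = 1/(-68887359/7) = -7/68887359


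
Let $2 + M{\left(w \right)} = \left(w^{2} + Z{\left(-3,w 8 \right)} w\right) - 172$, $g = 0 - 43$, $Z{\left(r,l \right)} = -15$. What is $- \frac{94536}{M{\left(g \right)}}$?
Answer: $- \frac{11817}{290} \approx -40.748$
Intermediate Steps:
$g = -43$
$M{\left(w \right)} = -174 + w^{2} - 15 w$ ($M{\left(w \right)} = -2 - \left(172 - w^{2} + 15 w\right) = -174 + w^{2} - 15 w$)
$- \frac{94536}{M{\left(g \right)}} = - \frac{94536}{-174 + \left(-43\right)^{2} - -645} = - \frac{94536}{-174 + 1849 + 645} = - \frac{94536}{2320} = \left(-94536\right) \frac{1}{2320} = - \frac{11817}{290}$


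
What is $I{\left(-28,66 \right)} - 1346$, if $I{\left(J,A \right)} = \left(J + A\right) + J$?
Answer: $-1336$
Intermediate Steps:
$I{\left(J,A \right)} = A + 2 J$ ($I{\left(J,A \right)} = \left(A + J\right) + J = A + 2 J$)
$I{\left(-28,66 \right)} - 1346 = \left(66 + 2 \left(-28\right)\right) - 1346 = \left(66 - 56\right) - 1346 = 10 - 1346 = -1336$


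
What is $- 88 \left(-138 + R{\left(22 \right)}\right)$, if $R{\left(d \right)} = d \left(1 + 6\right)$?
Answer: $-1408$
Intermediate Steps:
$R{\left(d \right)} = 7 d$ ($R{\left(d \right)} = d 7 = 7 d$)
$- 88 \left(-138 + R{\left(22 \right)}\right) = - 88 \left(-138 + 7 \cdot 22\right) = - 88 \left(-138 + 154\right) = \left(-88\right) 16 = -1408$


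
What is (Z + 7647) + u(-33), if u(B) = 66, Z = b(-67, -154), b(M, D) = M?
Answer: 7646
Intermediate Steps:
Z = -67
(Z + 7647) + u(-33) = (-67 + 7647) + 66 = 7580 + 66 = 7646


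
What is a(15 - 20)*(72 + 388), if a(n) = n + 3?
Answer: -920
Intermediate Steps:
a(n) = 3 + n
a(15 - 20)*(72 + 388) = (3 + (15 - 20))*(72 + 388) = (3 - 5)*460 = -2*460 = -920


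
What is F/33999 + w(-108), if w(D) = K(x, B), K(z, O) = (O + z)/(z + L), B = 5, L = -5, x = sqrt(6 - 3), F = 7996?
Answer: -388030/373989 - 5*sqrt(3)/11 ≈ -1.8248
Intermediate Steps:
x = sqrt(3) ≈ 1.7320
K(z, O) = (O + z)/(-5 + z) (K(z, O) = (O + z)/(z - 5) = (O + z)/(-5 + z))
w(D) = (5 + sqrt(3))/(-5 + sqrt(3))
F/33999 + w(-108) = 7996/33999 + (-14/11 - 5*sqrt(3)/11) = -388030/373989 - 5*sqrt(3)/11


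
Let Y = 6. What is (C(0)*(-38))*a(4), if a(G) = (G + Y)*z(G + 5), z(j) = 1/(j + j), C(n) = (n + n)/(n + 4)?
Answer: 0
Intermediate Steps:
C(n) = 2*n/(4 + n) (C(n) = (2*n)/(4 + n) = 2*n/(4 + n))
z(j) = 1/(2*j)
a(G) = (6 + G)/(2*(5 + G)) (a(G) = (G + 6)*(1/(2*(G + 5))) = (6 + G)*(1/(2*(5 + G))) = (6 + G)/(2*(5 + G)))
(C(0)*(-38))*a(4) = ((2*0/(4 + 0))*(-38))*((6 + 4)/(2*(5 + 4))) = ((2*0/4)*(-38))*((½)*10/9) = ((2*0*(¼))*(-38))*((½)*(⅑)*10) = (0*(-38))*(5/9) = 0*(5/9) = 0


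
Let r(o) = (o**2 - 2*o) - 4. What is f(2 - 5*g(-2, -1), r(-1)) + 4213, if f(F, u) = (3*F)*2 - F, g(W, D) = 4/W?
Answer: 4273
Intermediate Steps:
r(o) = -4 + o**2 - 2*o
f(F, u) = 5*F (f(F, u) = 6*F - F = 5*F)
f(2 - 5*g(-2, -1), r(-1)) + 4213 = 5*(2 - 20/(-2)) + 4213 = 5*(2 - 20*(-1)/2) + 4213 = 5*(2 - 5*(-2)) + 4213 = 5*(2 + 10) + 4213 = 5*12 + 4213 = 60 + 4213 = 4273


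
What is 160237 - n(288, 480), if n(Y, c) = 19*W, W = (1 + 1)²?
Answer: 160161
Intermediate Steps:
W = 4 (W = 2² = 4)
n(Y, c) = 76 (n(Y, c) = 19*4 = 76)
160237 - n(288, 480) = 160237 - 1*76 = 160237 - 76 = 160161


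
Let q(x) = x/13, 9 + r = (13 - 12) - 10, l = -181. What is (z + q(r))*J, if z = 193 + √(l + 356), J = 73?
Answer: 181843/13 + 365*√7 ≈ 14954.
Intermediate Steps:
r = -18 (r = -9 + ((13 - 12) - 10) = -9 + (1 - 10) = -9 - 9 = -18)
q(x) = x/13 (q(x) = x*(1/13) = x/13)
z = 193 + 5*√7 (z = 193 + √(-181 + 356) = 193 + √175 = 193 + 5*√7 ≈ 206.23)
(z + q(r))*J = ((193 + 5*√7) + (1/13)*(-18))*73 = ((193 + 5*√7) - 18/13)*73 = (2491/13 + 5*√7)*73 = 181843/13 + 365*√7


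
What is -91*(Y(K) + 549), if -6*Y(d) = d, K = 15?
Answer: -99463/2 ≈ -49732.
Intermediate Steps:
Y(d) = -d/6
-91*(Y(K) + 549) = -91*(-⅙*15 + 549) = -91*(-5/2 + 549) = -91*1093/2 = -99463/2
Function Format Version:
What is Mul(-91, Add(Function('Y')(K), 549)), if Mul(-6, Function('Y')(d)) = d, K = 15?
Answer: Rational(-99463, 2) ≈ -49732.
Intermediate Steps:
Function('Y')(d) = Mul(Rational(-1, 6), d)
Mul(-91, Add(Function('Y')(K), 549)) = Mul(-91, Add(Mul(Rational(-1, 6), 15), 549)) = Mul(-91, Add(Rational(-5, 2), 549)) = Mul(-91, Rational(1093, 2)) = Rational(-99463, 2)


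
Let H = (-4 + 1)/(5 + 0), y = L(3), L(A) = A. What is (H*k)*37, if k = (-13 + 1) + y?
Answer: 999/5 ≈ 199.80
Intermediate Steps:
y = 3
H = -⅗ (H = -3/5 = -3*⅕ = -⅗ ≈ -0.60000)
k = -9 (k = (-13 + 1) + 3 = -12 + 3 = -9)
(H*k)*37 = -⅗*(-9)*37 = (27/5)*37 = 999/5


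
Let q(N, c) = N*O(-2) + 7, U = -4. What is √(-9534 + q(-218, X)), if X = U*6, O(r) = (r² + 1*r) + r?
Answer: I*√9527 ≈ 97.606*I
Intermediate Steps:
O(r) = r² + 2*r (O(r) = (r² + r) + r = (r + r²) + r = r² + 2*r)
X = -24 (X = -4*6 = -24)
q(N, c) = 7 (q(N, c) = N*(-2*(2 - 2)) + 7 = N*(-2*0) + 7 = N*0 + 7 = 0 + 7 = 7)
√(-9534 + q(-218, X)) = √(-9534 + 7) = √(-9527) = I*√9527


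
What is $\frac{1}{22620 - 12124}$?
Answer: $\frac{1}{10496} \approx 9.5274 \cdot 10^{-5}$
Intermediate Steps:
$\frac{1}{22620 - 12124} = \frac{1}{10496}$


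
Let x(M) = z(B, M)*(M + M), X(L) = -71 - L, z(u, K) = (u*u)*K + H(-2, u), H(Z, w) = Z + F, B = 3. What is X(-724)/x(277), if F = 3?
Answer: 653/1381676 ≈ 0.00047261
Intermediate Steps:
H(Z, w) = 3 + Z (H(Z, w) = Z + 3 = 3 + Z)
z(u, K) = 1 + K*u² (z(u, K) = (u*u)*K + (3 - 2) = u²*K + 1 = K*u² + 1 = 1 + K*u²)
x(M) = 2*M*(1 + 9*M) (x(M) = (1 + M*3²)*(M + M) = (1 + M*9)*(2*M) = (1 + 9*M)*(2*M) = 2*M*(1 + 9*M))
X(-724)/x(277) = (-71 - 1*(-724))/((2*277*(1 + 9*277))) = (-71 + 724)/((2*277*(1 + 2493))) = 653/((2*277*2494)) = 653/1381676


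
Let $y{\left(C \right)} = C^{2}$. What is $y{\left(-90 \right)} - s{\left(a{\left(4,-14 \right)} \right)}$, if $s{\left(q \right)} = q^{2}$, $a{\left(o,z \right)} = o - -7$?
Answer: $7979$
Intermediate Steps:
$a{\left(o,z \right)} = 7 + o$ ($a{\left(o,z \right)} = o + 7 = 7 + o$)
$y{\left(-90 \right)} - s{\left(a{\left(4,-14 \right)} \right)} = \left(-90\right)^{2} - \left(7 + 4\right)^{2} = 8100 - 11^{2} = 8100 - 121 = 7979$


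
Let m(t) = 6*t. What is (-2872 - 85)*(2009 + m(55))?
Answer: -6916423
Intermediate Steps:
(-2872 - 85)*(2009 + m(55)) = (-2872 - 85)*(2009 + 6*55) = -2957*(2009 + 330) = -2957*2339 = -6916423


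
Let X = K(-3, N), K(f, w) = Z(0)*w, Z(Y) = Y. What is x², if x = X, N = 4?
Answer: 0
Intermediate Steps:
K(f, w) = 0 (K(f, w) = 0*w = 0)
X = 0
x = 0
x² = 0² = 0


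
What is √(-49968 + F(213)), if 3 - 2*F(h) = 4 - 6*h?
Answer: I*√197318/2 ≈ 222.1*I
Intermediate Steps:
F(h) = -½ + 3*h (F(h) = 3/2 - (4 - 6*h)/2 = 3/2 + (-2 + 3*h) = -½ + 3*h)
√(-49968 + F(213)) = √(-49968 + (-½ + 3*213)) = √(-49968 + (-½ + 639)) = √(-49968 + 1277/2) = √(-98659/2) = I*√197318/2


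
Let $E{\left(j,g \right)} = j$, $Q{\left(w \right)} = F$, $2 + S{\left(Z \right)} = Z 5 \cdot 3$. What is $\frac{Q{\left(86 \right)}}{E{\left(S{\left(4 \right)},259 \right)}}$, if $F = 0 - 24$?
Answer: $- \frac{12}{29} \approx -0.41379$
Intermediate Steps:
$S{\left(Z \right)} = -2 + 15 Z$ ($S{\left(Z \right)} = -2 + Z 5 \cdot 3 = -2 + 5 Z 3 = -2 + 15 Z$)
$F = -24$ ($F = 0 - 24 = -24$)
$Q{\left(w \right)} = -24$
$\frac{Q{\left(86 \right)}}{E{\left(S{\left(4 \right)},259 \right)}} = - \frac{24}{-2 + 15 \cdot 4} = - \frac{24}{-2 + 60} = - \frac{24}{58} = \left(-24\right) \frac{1}{58} = - \frac{12}{29}$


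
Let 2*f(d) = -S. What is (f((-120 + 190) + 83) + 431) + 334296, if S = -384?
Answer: 334919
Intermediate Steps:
f(d) = 192 (f(d) = (-1*(-384))/2 = (½)*384 = 192)
(f((-120 + 190) + 83) + 431) + 334296 = (192 + 431) + 334296 = 623 + 334296 = 334919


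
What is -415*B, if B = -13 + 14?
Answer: -415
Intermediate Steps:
B = 1
-415*B = -415*1 = -415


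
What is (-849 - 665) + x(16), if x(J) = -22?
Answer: -1536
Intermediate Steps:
(-849 - 665) + x(16) = (-849 - 665) - 22 = -1514 - 22 = -1536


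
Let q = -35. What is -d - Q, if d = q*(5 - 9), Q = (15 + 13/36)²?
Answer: -487249/1296 ≈ -375.96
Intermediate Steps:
Q = 305809/1296 (Q = (15 + 13*(1/36))² = (15 + 13/36)² = (553/36)² = 305809/1296 ≈ 235.96)
d = 140 (d = -35*(5 - 9) = -35*(-4) = 140)
-d - Q = -1*140 - 1*305809/1296 = -140 - 305809/1296 = -487249/1296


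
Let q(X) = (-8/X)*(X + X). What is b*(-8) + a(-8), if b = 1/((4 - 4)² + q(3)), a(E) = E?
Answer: -15/2 ≈ -7.5000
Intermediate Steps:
q(X) = -16 (q(X) = (-8/X)*(2*X) = -16)
b = -1/16 (b = 1/((4 - 4)² - 16) = 1/(0² - 16) = 1/(0 - 16) = 1/(-16) = -1/16 ≈ -0.062500)
b*(-8) + a(-8) = -1/16*(-8) - 8 = ½ - 8 = -15/2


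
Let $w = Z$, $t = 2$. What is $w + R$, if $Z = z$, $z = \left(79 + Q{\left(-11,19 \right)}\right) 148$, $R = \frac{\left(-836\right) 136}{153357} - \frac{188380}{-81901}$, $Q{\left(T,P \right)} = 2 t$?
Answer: $\frac{9076926087656}{738828921} \approx 12286.0$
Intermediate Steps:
$Q{\left(T,P \right)} = 4$ ($Q{\left(T,P \right)} = 2 \cdot 2 = 4$)
$R = \frac{1151622092}{738828921}$ ($R = \left(-113696\right) \frac{1}{153357} - - \frac{188380}{81901} = - \frac{6688}{9021} + \frac{188380}{81901} = \frac{1151622092}{738828921} \approx 1.5587$)
$z = 12284$ ($z = \left(79 + 4\right) 148 = 83 \cdot 148 = 12284$)
$Z = 12284$
$w = 12284$
$w + R = 12284 + \frac{1151622092}{738828921} = \frac{9076926087656}{738828921}$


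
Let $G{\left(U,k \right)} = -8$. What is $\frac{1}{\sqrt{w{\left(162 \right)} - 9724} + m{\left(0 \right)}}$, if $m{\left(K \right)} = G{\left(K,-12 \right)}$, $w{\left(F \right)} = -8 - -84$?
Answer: $- \frac{1}{1214} - \frac{3 i \sqrt{67}}{2428} \approx -0.00082372 - 0.010114 i$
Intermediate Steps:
$w{\left(F \right)} = 76$ ($w{\left(F \right)} = -8 + 84 = 76$)
$m{\left(K \right)} = -8$
$\frac{1}{\sqrt{w{\left(162 \right)} - 9724} + m{\left(0 \right)}} = \frac{1}{\sqrt{76 - 9724} - 8} = \frac{1}{\sqrt{-9648} - 8} = \frac{1}{12 i \sqrt{67} - 8} = \frac{1}{-8 + 12 i \sqrt{67}}$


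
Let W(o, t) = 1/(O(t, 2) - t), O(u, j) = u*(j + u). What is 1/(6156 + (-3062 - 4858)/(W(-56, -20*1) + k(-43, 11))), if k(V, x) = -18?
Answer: 6839/45110484 ≈ 0.00015161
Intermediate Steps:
W(o, t) = 1/(-t + t*(2 + t)) (W(o, t) = 1/(t*(2 + t) - t) = 1/(-t + t*(2 + t)))
1/(6156 + (-3062 - 4858)/(W(-56, -20*1) + k(-43, 11))) = 1/(6156 + (-3062 - 4858)/(1/(((-20*1))*(1 - 20*1)) - 18)) = 1/(6156 - 7920/(1/((-20)*(1 - 20)) - 18)) = 1/(6156 - 7920/(-1/20/(-19) - 18)) = 1/(6156 - 7920/(-1/20*(-1/19) - 18)) = 1/(6156 - 7920/(1/380 - 18)) = 1/(6156 - 7920/(-6839/380)) = 1/(6156 - 7920*(-380/6839)) = 1/(6156 + 3009600/6839) = 1/(45110484/6839) = 6839/45110484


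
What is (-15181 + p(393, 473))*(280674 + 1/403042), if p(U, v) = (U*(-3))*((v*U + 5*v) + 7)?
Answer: -12555278845499622050/201521 ≈ -6.2303e+13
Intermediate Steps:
p(U, v) = -3*U*(7 + 5*v + U*v) (p(U, v) = (-3*U)*((U*v + 5*v) + 7) = (-3*U)*((5*v + U*v) + 7) = (-3*U)*(7 + 5*v + U*v) = -3*U*(7 + 5*v + U*v))
(-15181 + p(393, 473))*(280674 + 1/403042) = (-15181 - 3*393*(7 + 5*473 + 393*473))*(280674 + 1/403042) = (-15181 - 3*393*(7 + 2365 + 185889))*(280674 + 1/403042) = (-15181 - 3*393*188261)*(113123410309/403042) = (-15181 - 221959719)*(113123410309/403042) = -221974900*113123410309/403042 = -12555278845499622050/201521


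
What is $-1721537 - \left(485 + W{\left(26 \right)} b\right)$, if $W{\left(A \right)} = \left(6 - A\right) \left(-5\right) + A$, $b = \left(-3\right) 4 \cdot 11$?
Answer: $-1705390$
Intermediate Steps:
$b = -132$ ($b = \left(-12\right) 11 = -132$)
$W{\left(A \right)} = -30 + 6 A$ ($W{\left(A \right)} = \left(-30 + 5 A\right) + A = -30 + 6 A$)
$-1721537 - \left(485 + W{\left(26 \right)} b\right) = -1721537 - \left(485 + \left(-30 + 6 \cdot 26\right) \left(-132\right)\right) = -1721537 - \left(485 + \left(-30 + 156\right) \left(-132\right)\right) = -1721537 - \left(485 + 126 \left(-132\right)\right) = -1721537 - \left(485 - 16632\right) = -1721537 - -16147 = -1721537 + 16147 = -1705390$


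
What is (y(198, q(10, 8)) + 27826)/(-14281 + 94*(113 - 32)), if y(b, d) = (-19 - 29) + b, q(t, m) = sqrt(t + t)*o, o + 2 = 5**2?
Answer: -27976/6667 ≈ -4.1962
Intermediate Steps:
o = 23 (o = -2 + 5**2 = -2 + 25 = 23)
q(t, m) = 23*sqrt(2)*sqrt(t) (q(t, m) = sqrt(t + t)*23 = sqrt(2*t)*23 = (sqrt(2)*sqrt(t))*23 = 23*sqrt(2)*sqrt(t))
y(b, d) = -48 + b
(y(198, q(10, 8)) + 27826)/(-14281 + 94*(113 - 32)) = ((-48 + 198) + 27826)/(-14281 + 94*(113 - 32)) = (150 + 27826)/(-14281 + 94*81) = 27976/(-14281 + 7614) = 27976/(-6667) = 27976*(-1/6667) = -27976/6667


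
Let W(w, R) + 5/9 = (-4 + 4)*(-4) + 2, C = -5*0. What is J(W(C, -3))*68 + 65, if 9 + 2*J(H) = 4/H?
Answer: -1909/13 ≈ -146.85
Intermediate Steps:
C = 0
W(w, R) = 13/9 (W(w, R) = -5/9 + ((-4 + 4)*(-4) + 2) = -5/9 + (0*(-4) + 2) = -5/9 + (0 + 2) = -5/9 + 2 = 13/9)
J(H) = -9/2 + 2/H (J(H) = -9/2 + (4/H)/2 = -9/2 + 2/H)
J(W(C, -3))*68 + 65 = (-9/2 + 2/(13/9))*68 + 65 = (-9/2 + 2*(9/13))*68 + 65 = (-9/2 + 18/13)*68 + 65 = -81/26*68 + 65 = -2754/13 + 65 = -1909/13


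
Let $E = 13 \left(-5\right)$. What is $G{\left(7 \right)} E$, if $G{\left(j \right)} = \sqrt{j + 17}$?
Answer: $- 130 \sqrt{6} \approx -318.43$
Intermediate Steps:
$E = -65$
$G{\left(j \right)} = \sqrt{17 + j}$
$G{\left(7 \right)} E = \sqrt{17 + 7} \left(-65\right) = \sqrt{24} \left(-65\right) = 2 \sqrt{6} \left(-65\right) = - 130 \sqrt{6}$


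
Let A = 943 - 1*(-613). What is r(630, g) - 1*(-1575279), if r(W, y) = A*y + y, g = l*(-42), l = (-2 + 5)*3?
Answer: 986733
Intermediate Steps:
A = 1556 (A = 943 + 613 = 1556)
l = 9 (l = 3*3 = 9)
g = -378 (g = 9*(-42) = -378)
r(W, y) = 1557*y (r(W, y) = 1556*y + y = 1557*y)
r(630, g) - 1*(-1575279) = 1557*(-378) - 1*(-1575279) = -588546 + 1575279 = 986733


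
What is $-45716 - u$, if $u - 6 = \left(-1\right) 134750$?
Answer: $89028$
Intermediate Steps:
$u = -134744$ ($u = 6 - 134750 = -134744$)
$-45716 - u = -45716 - -134744 = -45716 + 134744 = 89028$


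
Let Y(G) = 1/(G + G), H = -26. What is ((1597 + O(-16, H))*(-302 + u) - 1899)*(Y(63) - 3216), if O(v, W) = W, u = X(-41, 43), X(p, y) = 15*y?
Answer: -108790907555/63 ≈ -1.7268e+9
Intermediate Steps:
u = 645 (u = 15*43 = 645)
Y(G) = 1/(2*G)
((1597 + O(-16, H))*(-302 + u) - 1899)*(Y(63) - 3216) = ((1597 - 26)*(-302 + 645) - 1899)*((½)/63 - 3216) = (1571*343 - 1899)*((½)*(1/63) - 3216) = (538853 - 1899)*(1/126 - 3216) = 536954*(-405215/126) = -108790907555/63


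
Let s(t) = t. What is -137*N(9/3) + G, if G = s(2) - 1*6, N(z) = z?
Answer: -415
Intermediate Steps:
G = -4 (G = 2 - 1*6 = 2 - 6 = -4)
-137*N(9/3) + G = -1233/3 - 4 = -137*3 - 4 = -411 - 4 = -415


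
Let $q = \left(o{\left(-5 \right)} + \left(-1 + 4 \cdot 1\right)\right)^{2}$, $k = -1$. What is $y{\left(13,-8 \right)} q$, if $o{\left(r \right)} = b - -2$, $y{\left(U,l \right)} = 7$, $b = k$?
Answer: $112$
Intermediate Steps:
$b = -1$
$o{\left(r \right)} = 1$ ($o{\left(r \right)} = -1 - -2 = -1 + 2 = 1$)
$q = 16$ ($q = \left(1 + \left(-1 + 4 \cdot 1\right)\right)^{2} = \left(1 + \left(-1 + 4\right)\right)^{2} = \left(1 + 3\right)^{2} = 4^{2} = 16$)
$y{\left(13,-8 \right)} q = 7 \cdot 16 = 112$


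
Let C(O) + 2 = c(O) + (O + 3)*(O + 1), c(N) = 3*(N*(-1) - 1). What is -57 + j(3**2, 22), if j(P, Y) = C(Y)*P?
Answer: 4479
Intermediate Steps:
c(N) = -3 - 3*N (c(N) = 3*(-N - 1) = 3*(-1 - N) = -3 - 3*N)
C(O) = -5 - 3*O + (1 + O)*(3 + O) (C(O) = -2 + ((-3 - 3*O) + (O + 3)*(O + 1)) = -2 + ((-3 - 3*O) + (3 + O)*(1 + O)) = -2 + ((-3 - 3*O) + (1 + O)*(3 + O)) = -2 + (-3 - 3*O + (1 + O)*(3 + O)) = -5 - 3*O + (1 + O)*(3 + O))
j(P, Y) = P*(-2 + Y + Y**2) (j(P, Y) = (-2 + Y + Y**2)*P = P*(-2 + Y + Y**2))
-57 + j(3**2, 22) = -57 + 3**2*(-2 + 22 + 22**2) = -57 + 9*(-2 + 22 + 484) = -57 + 9*504 = -57 + 4536 = 4479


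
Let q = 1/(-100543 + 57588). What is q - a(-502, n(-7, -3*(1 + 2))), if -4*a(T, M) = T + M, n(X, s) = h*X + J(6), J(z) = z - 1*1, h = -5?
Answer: -9922607/85910 ≈ -115.50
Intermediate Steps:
J(z) = -1 + z (J(z) = z - 1 = -1 + z)
n(X, s) = 5 - 5*X (n(X, s) = -5*X + (-1 + 6) = -5*X + 5 = 5 - 5*X)
a(T, M) = -M/4 - T/4 (a(T, M) = -(T + M)/4 = -(M + T)/4 = -M/4 - T/4)
q = -1/42955 (q = 1/(-42955) = -1/42955 ≈ -2.3280e-5)
q - a(-502, n(-7, -3*(1 + 2))) = -1/42955 - (-(5 - 5*(-7))/4 - ¼*(-502)) = -1/42955 - (-(5 + 35)/4 + 251/2) = -1/42955 - (-¼*40 + 251/2) = -1/42955 - (-10 + 251/2) = -1/42955 - 1*231/2 = -1/42955 - 231/2 = -9922607/85910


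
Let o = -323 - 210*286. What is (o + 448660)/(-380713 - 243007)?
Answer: -388277/623720 ≈ -0.62252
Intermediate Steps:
o = -60383 (o = -323 - 60060 = -60383)
(o + 448660)/(-380713 - 243007) = (-60383 + 448660)/(-380713 - 243007) = 388277/(-623720) = 388277*(-1/623720) = -388277/623720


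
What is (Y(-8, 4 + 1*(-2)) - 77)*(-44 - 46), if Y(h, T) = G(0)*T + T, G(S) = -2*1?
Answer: 7110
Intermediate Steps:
G(S) = -2
Y(h, T) = -T (Y(h, T) = -2*T + T = -T)
(Y(-8, 4 + 1*(-2)) - 77)*(-44 - 46) = (-(4 + 1*(-2)) - 77)*(-44 - 46) = (-(4 - 2) - 77)*(-90) = (-1*2 - 77)*(-90) = (-2 - 77)*(-90) = -79*(-90) = 7110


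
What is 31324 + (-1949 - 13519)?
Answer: 15856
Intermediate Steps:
31324 + (-1949 - 13519) = 31324 - 15468 = 15856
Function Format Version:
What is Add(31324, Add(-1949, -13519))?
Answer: 15856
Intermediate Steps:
Add(31324, Add(-1949, -13519)) = Add(31324, -15468) = 15856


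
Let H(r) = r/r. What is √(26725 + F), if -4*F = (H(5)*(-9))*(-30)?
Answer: √106630/2 ≈ 163.27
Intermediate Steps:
H(r) = 1
F = -135/2 (F = -1*(-9)*(-30)/4 = -(-9)*(-30)/4 = -¼*270 = -135/2 ≈ -67.500)
√(26725 + F) = √(26725 - 135/2) = √(53315/2) = √106630/2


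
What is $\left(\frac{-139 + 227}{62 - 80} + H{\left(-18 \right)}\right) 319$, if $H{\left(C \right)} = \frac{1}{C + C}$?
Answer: $- \frac{18821}{12} \approx -1568.4$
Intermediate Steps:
$H{\left(C \right)} = \frac{1}{2 C}$
$\left(\frac{-139 + 227}{62 - 80} + H{\left(-18 \right)}\right) 319 = \left(\frac{-139 + 227}{62 - 80} + \frac{1}{2 \left(-18\right)}\right) 319 = \left(\frac{88}{-18} + \frac{1}{2} \left(- \frac{1}{18}\right)\right) 319 = \left(88 \left(- \frac{1}{18}\right) - \frac{1}{36}\right) 319 = \left(- \frac{44}{9} - \frac{1}{36}\right) 319 = \left(- \frac{59}{12}\right) 319 = - \frac{18821}{12}$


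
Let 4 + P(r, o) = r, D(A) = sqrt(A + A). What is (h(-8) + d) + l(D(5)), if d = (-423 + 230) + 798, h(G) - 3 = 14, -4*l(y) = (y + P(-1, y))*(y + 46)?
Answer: 677 - 41*sqrt(10)/4 ≈ 644.59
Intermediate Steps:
D(A) = sqrt(2)*sqrt(A) (D(A) = sqrt(2*A) = sqrt(2)*sqrt(A))
P(r, o) = -4 + r
l(y) = -(-5 + y)*(46 + y)/4 (l(y) = -(y + (-4 - 1))*(y + 46)/4 = -(y - 5)*(46 + y)/4 = -(-5 + y)*(46 + y)/4)
h(G) = 17 (h(G) = 3 + 14 = 17)
d = 605 (d = -193 + 798 = 605)
(h(-8) + d) + l(D(5)) = (17 + 605) + (115/2 - 41*sqrt(2)*sqrt(5)/4 - (sqrt(2)*sqrt(5))**2/4) = 622 + (115/2 - 41*sqrt(10)/4 - (sqrt(10))**2/4) = 622 + (115/2 - 41*sqrt(10)/4 - 1/4*10) = 622 + (115/2 - 41*sqrt(10)/4 - 5/2) = 622 + (55 - 41*sqrt(10)/4) = 677 - 41*sqrt(10)/4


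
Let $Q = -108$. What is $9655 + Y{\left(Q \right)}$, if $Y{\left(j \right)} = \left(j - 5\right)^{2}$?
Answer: $22424$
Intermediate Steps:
$Y{\left(j \right)} = \left(-5 + j\right)^{2}$
$9655 + Y{\left(Q \right)} = 9655 + \left(-5 - 108\right)^{2} = 9655 + \left(-113\right)^{2} = 9655 + 12769 = 22424$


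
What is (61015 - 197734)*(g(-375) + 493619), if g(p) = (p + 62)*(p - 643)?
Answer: -111050417907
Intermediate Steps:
g(p) = (-643 + p)*(62 + p) (g(p) = (62 + p)*(-643 + p) = (-643 + p)*(62 + p))
(61015 - 197734)*(g(-375) + 493619) = (61015 - 197734)*((-39866 + (-375)**2 - 581*(-375)) + 493619) = -136719*((-39866 + 140625 + 217875) + 493619) = -136719*(318634 + 493619) = -136719*812253 = -111050417907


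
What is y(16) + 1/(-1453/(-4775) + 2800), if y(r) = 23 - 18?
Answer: 66862040/13371453 ≈ 5.0004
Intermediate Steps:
y(r) = 5
y(16) + 1/(-1453/(-4775) + 2800) = 5 + 1/(-1453/(-4775) + 2800) = 5 + 1/(-1453*(-1/4775) + 2800) = 5 + 1/(1453/4775 + 2800) = 5 + 1/(13371453/4775) = 5 + 4775/13371453 = 66862040/13371453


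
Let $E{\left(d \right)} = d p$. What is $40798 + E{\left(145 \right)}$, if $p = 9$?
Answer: $42103$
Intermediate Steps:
$E{\left(d \right)} = 9 d$ ($E{\left(d \right)} = d 9 = 9 d$)
$40798 + E{\left(145 \right)} = 40798 + 9 \cdot 145 = 40798 + 1305 = 42103$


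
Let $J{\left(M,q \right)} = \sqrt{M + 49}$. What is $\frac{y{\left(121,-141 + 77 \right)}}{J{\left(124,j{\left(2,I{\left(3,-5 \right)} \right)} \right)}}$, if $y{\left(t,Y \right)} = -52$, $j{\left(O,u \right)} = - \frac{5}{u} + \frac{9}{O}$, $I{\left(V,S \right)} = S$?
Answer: $- \frac{52 \sqrt{173}}{173} \approx -3.9535$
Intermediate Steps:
$J{\left(M,q \right)} = \sqrt{49 + M}$
$\frac{y{\left(121,-141 + 77 \right)}}{J{\left(124,j{\left(2,I{\left(3,-5 \right)} \right)} \right)}} = - \frac{52}{\sqrt{49 + 124}} = - \frac{52}{\sqrt{173}} = - 52 \frac{\sqrt{173}}{173} = - \frac{52 \sqrt{173}}{173}$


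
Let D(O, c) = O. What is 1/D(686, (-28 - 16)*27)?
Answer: 1/686 ≈ 0.0014577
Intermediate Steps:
1/D(686, (-28 - 16)*27) = 1/686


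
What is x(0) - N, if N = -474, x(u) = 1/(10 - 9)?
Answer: 475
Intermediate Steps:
x(u) = 1 (x(u) = 1/1 = 1)
x(0) - N = 1 - 1*(-474) = 1 + 474 = 475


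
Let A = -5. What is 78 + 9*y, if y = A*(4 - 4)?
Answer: 78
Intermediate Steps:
y = 0 (y = -5*(4 - 4) = -5*0 = 0)
78 + 9*y = 78 + 9*0 = 78 + 0 = 78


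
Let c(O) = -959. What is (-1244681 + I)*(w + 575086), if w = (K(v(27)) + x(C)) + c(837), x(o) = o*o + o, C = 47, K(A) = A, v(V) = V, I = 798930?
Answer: -256935333910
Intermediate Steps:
x(o) = o + o² (x(o) = o² + o = o + o²)
w = 1324 (w = (27 + 47*(1 + 47)) - 959 = (27 + 47*48) - 959 = (27 + 2256) - 959 = 2283 - 959 = 1324)
(-1244681 + I)*(w + 575086) = (-1244681 + 798930)*(1324 + 575086) = -445751*576410 = -256935333910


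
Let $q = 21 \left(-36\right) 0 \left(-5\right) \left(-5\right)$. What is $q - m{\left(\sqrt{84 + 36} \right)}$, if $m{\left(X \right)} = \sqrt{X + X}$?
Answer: $- 2 \sqrt[4]{30} \approx -4.6807$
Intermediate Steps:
$m{\left(X \right)} = \sqrt{2} \sqrt{X}$ ($m{\left(X \right)} = \sqrt{2 X} = \sqrt{2} \sqrt{X}$)
$q = 0$ ($q = - 756 \cdot 0 \left(-5\right) = \left(-756\right) 0 = 0$)
$q - m{\left(\sqrt{84 + 36} \right)} = 0 - \sqrt{2} \sqrt{\sqrt{84 + 36}} = 0 - \sqrt{2} \sqrt{\sqrt{120}} = 0 - \sqrt{2} \sqrt{2 \sqrt{30}} = 0 - \sqrt{2} \cdot 2^{\frac{3}{4}} \sqrt[4]{15} = 0 - 2 \sqrt[4]{30} = - 2 \sqrt[4]{30}$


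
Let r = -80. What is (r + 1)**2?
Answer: 6241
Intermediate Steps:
(r + 1)**2 = (-80 + 1)**2 = (-79)**2 = 6241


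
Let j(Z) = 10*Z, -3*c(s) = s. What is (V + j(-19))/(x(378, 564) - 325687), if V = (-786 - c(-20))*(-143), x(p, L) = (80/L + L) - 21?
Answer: -3988937/11461321 ≈ -0.34803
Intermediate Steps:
c(s) = -s/3
x(p, L) = -21 + L + 80/L (x(p, L) = (L + 80/L) - 21 = -21 + L + 80/L)
V = 340054/3 (V = (-786 - (-1)*(-20)/3)*(-143) = (-786 - 1*20/3)*(-143) = (-786 - 20/3)*(-143) = -2378/3*(-143) = 340054/3 ≈ 1.1335e+5)
(V + j(-19))/(x(378, 564) - 325687) = (340054/3 + 10*(-19))/((-21 + 564 + 80/564) - 325687) = (340054/3 - 190)/((-21 + 564 + 80*(1/564)) - 325687) = 339484/(3*((-21 + 564 + 20/141) - 325687)) = 339484/(3*(76583/141 - 325687)) = 339484/(3*(-45845284/141)) = (339484/3)*(-141/45845284) = -3988937/11461321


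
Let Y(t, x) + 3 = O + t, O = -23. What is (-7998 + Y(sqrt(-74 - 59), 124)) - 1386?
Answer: -9410 + I*sqrt(133) ≈ -9410.0 + 11.533*I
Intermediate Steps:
Y(t, x) = -26 + t (Y(t, x) = -3 + (-23 + t) = -26 + t)
(-7998 + Y(sqrt(-74 - 59), 124)) - 1386 = (-7998 + (-26 + sqrt(-74 - 59))) - 1386 = (-7998 + (-26 + sqrt(-133))) - 1386 = (-7998 + (-26 + I*sqrt(133))) - 1386 = (-8024 + I*sqrt(133)) - 1386 = -9410 + I*sqrt(133)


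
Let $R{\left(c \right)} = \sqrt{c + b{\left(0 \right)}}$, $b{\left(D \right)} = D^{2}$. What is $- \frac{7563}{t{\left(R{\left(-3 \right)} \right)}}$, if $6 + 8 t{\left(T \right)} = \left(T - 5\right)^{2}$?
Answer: $- \frac{242016}{139} - \frac{151260 i \sqrt{3}}{139} \approx -1741.1 - 1884.8 i$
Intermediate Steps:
$R{\left(c \right)} = \sqrt{c}$ ($R{\left(c \right)} = \sqrt{c + 0^{2}} = \sqrt{c + 0} = \sqrt{c}$)
$t{\left(T \right)} = - \frac{3}{4} + \frac{\left(-5 + T\right)^{2}}{8}$ ($t{\left(T \right)} = - \frac{3}{4} + \frac{\left(T - 5\right)^{2}}{8} = - \frac{3}{4} + \frac{\left(-5 + T\right)^{2}}{8}$)
$- \frac{7563}{t{\left(R{\left(-3 \right)} \right)}} = - \frac{7563}{- \frac{3}{4} + \frac{\left(-5 + \sqrt{-3}\right)^{2}}{8}} = - \frac{7563}{- \frac{3}{4} + \frac{\left(-5 + i \sqrt{3}\right)^{2}}{8}}$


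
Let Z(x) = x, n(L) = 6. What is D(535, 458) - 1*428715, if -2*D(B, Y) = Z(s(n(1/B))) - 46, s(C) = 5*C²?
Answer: -428782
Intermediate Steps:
D(B, Y) = -67 (D(B, Y) = -(5*6² - 46)/2 = -(5*36 - 46)/2 = -(180 - 46)/2 = -½*134 = -67)
D(535, 458) - 1*428715 = -67 - 1*428715 = -67 - 428715 = -428782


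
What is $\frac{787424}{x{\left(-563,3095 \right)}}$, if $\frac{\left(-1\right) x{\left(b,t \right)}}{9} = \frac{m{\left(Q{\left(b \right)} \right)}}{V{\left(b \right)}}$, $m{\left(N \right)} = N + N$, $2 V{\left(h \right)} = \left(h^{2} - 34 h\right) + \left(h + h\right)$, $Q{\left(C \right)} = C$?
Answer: $\frac{117129320}{9} \approx 1.3014 \cdot 10^{7}$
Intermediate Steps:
$V{\left(h \right)} = \frac{h^{2}}{2} - 16 h$ ($V{\left(h \right)} = \frac{\left(h^{2} - 34 h\right) + \left(h + h\right)}{2} = \frac{\left(h^{2} - 34 h\right) + 2 h}{2} = \frac{h^{2} - 32 h}{2} = \frac{h^{2}}{2} - 16 h$)
$m{\left(N \right)} = 2 N$
$x{\left(b,t \right)} = - \frac{36}{-32 + b}$ ($x{\left(b,t \right)} = - 9 \frac{2 b}{\frac{1}{2} b \left(-32 + b\right)} = - 9 \cdot 2 b \frac{2}{b \left(-32 + b\right)} = - 9 \frac{4}{-32 + b} = - \frac{36}{-32 + b}$)
$\frac{787424}{x{\left(-563,3095 \right)}} = \frac{787424}{\left(-36\right) \frac{1}{-32 - 563}} = \frac{787424}{\left(-36\right) \frac{1}{-595}} = \frac{787424}{\left(-36\right) \left(- \frac{1}{595}\right)} = \frac{787424}{\frac{36}{595}} = 787424 \cdot \frac{595}{36} = \frac{117129320}{9}$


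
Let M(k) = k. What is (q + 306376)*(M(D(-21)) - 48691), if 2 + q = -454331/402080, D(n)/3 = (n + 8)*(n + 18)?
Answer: -2991828183966043/201040 ≈ -1.4882e+10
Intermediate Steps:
D(n) = 3*(8 + n)*(18 + n) (D(n) = 3*((n + 8)*(n + 18)) = 3*((8 + n)*(18 + n)) = 3*(8 + n)*(18 + n))
q = -1258491/402080 (q = -2 - 454331/402080 = -1258491/402080 ≈ -3.1300)
(q + 306376)*(M(D(-21)) - 48691) = (-1258491/402080 + 306376)*((432 + 3*(-21)**2 + 78*(-21)) - 48691) = 123186403589*((432 + 3*441 - 1638) - 48691)/402080 = 123186403589*((432 + 1323 - 1638) - 48691)/402080 = 123186403589*(117 - 48691)/402080 = (123186403589/402080)*(-48574) = -2991828183966043/201040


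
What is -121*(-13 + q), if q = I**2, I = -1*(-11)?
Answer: -13068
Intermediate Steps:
I = 11
q = 121 (q = 11**2 = 121)
-121*(-13 + q) = -121*(-13 + 121) = -121*108 = -13068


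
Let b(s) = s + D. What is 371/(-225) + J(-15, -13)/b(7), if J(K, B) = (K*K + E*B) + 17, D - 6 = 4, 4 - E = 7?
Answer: 56918/3825 ≈ 14.881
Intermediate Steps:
E = -3 (E = 4 - 1*7 = 4 - 7 = -3)
D = 10 (D = 6 + 4 = 10)
J(K, B) = 17 + K² - 3*B (J(K, B) = (K*K - 3*B) + 17 = (K² - 3*B) + 17 = 17 + K² - 3*B)
b(s) = 10 + s (b(s) = s + 10 = 10 + s)
371/(-225) + J(-15, -13)/b(7) = 371/(-225) + (17 + (-15)² - 3*(-13))/(10 + 7) = 371*(-1/225) + (17 + 225 + 39)/17 = -371/225 + 281*(1/17) = -371/225 + 281/17 = 56918/3825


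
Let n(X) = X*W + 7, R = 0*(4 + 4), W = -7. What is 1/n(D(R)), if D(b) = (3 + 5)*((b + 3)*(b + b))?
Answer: 1/7 ≈ 0.14286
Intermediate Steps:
R = 0 (R = 0*8 = 0)
D(b) = 16*b*(3 + b) (D(b) = 8*((3 + b)*(2*b)) = 8*(2*b*(3 + b)) = 16*b*(3 + b))
n(X) = 7 - 7*X (n(X) = X*(-7) + 7 = -7*X + 7 = 7 - 7*X)
1/n(D(R)) = 1/(7 - 112*0*(3 + 0)) = 1/(7 - 112*0*3) = 1/(7 - 7*0) = 1/(7 + 0) = 1/7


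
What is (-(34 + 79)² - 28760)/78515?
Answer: -41529/78515 ≈ -0.52893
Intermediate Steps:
(-(34 + 79)² - 28760)/78515 = (-1*113² - 28760)*(1/78515) = (-1*12769 - 28760)*(1/78515) = (-12769 - 28760)*(1/78515) = -41529*1/78515 = -41529/78515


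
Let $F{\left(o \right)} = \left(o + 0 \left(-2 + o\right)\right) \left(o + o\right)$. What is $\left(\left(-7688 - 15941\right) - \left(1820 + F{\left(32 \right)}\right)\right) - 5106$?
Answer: $-32603$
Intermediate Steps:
$F{\left(o \right)} = 2 o^{2}$ ($F{\left(o \right)} = \left(o + 0\right) 2 o = o 2 o = 2 o^{2}$)
$\left(\left(-7688 - 15941\right) - \left(1820 + F{\left(32 \right)}\right)\right) - 5106 = \left(\left(-7688 - 15941\right) - \left(1820 + 2 \cdot 32^{2}\right)\right) - 5106 = \left(\left(-7688 - 15941\right) - \left(1820 + 2 \cdot 1024\right)\right) - 5106 = \left(-23629 - 3868\right) - 5106 = -27497 - 5106 = -32603$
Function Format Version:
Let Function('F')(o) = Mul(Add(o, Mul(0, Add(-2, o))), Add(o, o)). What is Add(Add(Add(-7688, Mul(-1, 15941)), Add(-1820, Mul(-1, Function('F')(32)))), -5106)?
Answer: -32603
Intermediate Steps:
Function('F')(o) = Mul(2, Pow(o, 2)) (Function('F')(o) = Mul(Add(o, 0), Mul(2, o)) = Mul(o, Mul(2, o)) = Mul(2, Pow(o, 2)))
Add(Add(Add(-7688, Mul(-1, 15941)), Add(-1820, Mul(-1, Function('F')(32)))), -5106) = Add(Add(Add(-7688, Mul(-1, 15941)), Add(-1820, Mul(-1, Mul(2, Pow(32, 2))))), -5106) = Add(Add(Add(-7688, -15941), Add(-1820, Mul(-1, Mul(2, 1024)))), -5106) = Add(Add(-23629, Add(-1820, Mul(-1, 2048))), -5106) = Add(Add(-23629, Add(-1820, -2048)), -5106) = Add(Add(-23629, -3868), -5106) = Add(-27497, -5106) = -32603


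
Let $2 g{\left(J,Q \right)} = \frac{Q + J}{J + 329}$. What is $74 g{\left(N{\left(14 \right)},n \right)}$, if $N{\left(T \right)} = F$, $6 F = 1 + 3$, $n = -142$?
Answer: $- \frac{15688}{989} \approx -15.862$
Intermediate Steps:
$F = \frac{2}{3}$ ($F = \frac{1 + 3}{6} = \frac{1}{6} \cdot 4 = \frac{2}{3} \approx 0.66667$)
$N{\left(T \right)} = \frac{2}{3}$
$g{\left(J,Q \right)} = \frac{J + Q}{2 \left(329 + J\right)}$ ($g{\left(J,Q \right)} = \frac{\left(Q + J\right) \frac{1}{J + 329}}{2} = \frac{\left(J + Q\right) \frac{1}{329 + J}}{2} = \frac{\frac{1}{329 + J} \left(J + Q\right)}{2} = \frac{J + Q}{2 \left(329 + J\right)}$)
$74 g{\left(N{\left(14 \right)},n \right)} = 74 \frac{\frac{2}{3} - 142}{2 \left(329 + \frac{2}{3}\right)} = 74 \cdot \frac{1}{2} \frac{1}{\frac{989}{3}} \left(- \frac{424}{3}\right) = 74 \cdot \frac{1}{2} \cdot \frac{3}{989} \left(- \frac{424}{3}\right) = 74 \left(- \frac{212}{989}\right) = - \frac{15688}{989}$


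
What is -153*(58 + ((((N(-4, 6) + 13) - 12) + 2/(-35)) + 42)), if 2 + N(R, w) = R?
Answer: -508419/35 ≈ -14526.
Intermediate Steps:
N(R, w) = -2 + R
-153*(58 + ((((N(-4, 6) + 13) - 12) + 2/(-35)) + 42)) = -153*(58 + (((((-2 - 4) + 13) - 12) + 2/(-35)) + 42)) = -153*(58 + ((((-6 + 13) - 12) + 2*(-1/35)) + 42)) = -153*(58 + (((7 - 12) - 2/35) + 42)) = -153*(58 + ((-5 - 2/35) + 42)) = -153*(58 + (-177/35 + 42)) = -153*(58 + 1293/35) = -153*3323/35 = -508419/35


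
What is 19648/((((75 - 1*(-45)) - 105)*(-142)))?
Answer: -9824/1065 ≈ -9.2244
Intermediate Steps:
19648/((((75 - 1*(-45)) - 105)*(-142))) = 19648/((((75 + 45) - 105)*(-142))) = 19648/(((120 - 105)*(-142))) = 19648/((15*(-142))) = 19648/(-2130) = 19648*(-1/2130) = -9824/1065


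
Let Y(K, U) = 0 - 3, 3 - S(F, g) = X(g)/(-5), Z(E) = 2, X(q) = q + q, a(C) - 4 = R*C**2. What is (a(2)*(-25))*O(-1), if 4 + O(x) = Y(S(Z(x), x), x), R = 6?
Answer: 4900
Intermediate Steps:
a(C) = 4 + 6*C**2
X(q) = 2*q
S(F, g) = 3 + 2*g/5 (S(F, g) = 3 - 2*g/(-5) = 3 - 2*g*(-1)/5 = 3 - (-2)*g/5 = 3 + 2*g/5)
Y(K, U) = -3
O(x) = -7 (O(x) = -4 - 3 = -7)
(a(2)*(-25))*O(-1) = ((4 + 6*2**2)*(-25))*(-7) = ((4 + 6*4)*(-25))*(-7) = ((4 + 24)*(-25))*(-7) = (28*(-25))*(-7) = -700*(-7) = 4900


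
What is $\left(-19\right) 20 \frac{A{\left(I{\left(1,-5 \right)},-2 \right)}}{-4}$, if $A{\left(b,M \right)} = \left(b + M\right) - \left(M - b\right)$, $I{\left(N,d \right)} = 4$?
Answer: $760$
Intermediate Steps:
$A{\left(b,M \right)} = 2 b$ ($A{\left(b,M \right)} = \left(M + b\right) - \left(M - b\right) = 2 b$)
$\left(-19\right) 20 \frac{A{\left(I{\left(1,-5 \right)},-2 \right)}}{-4} = \left(-19\right) 20 \frac{2 \cdot 4}{-4} = - 380 \cdot 8 \left(- \frac{1}{4}\right) = \left(-380\right) \left(-2\right) = 760$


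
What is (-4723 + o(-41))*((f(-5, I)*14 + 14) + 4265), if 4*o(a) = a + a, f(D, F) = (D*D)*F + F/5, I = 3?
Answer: -253179569/10 ≈ -2.5318e+7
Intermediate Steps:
f(D, F) = F/5 + F*D**2 (f(D, F) = D**2*F + F*(1/5) = F*D**2 + F/5 = F/5 + F*D**2)
o(a) = a/2 (o(a) = (a + a)/4 = (2*a)/4 = a/2)
(-4723 + o(-41))*((f(-5, I)*14 + 14) + 4265) = (-4723 + (1/2)*(-41))*(((3*(1/5 + (-5)**2))*14 + 14) + 4265) = (-4723 - 41/2)*(((3*(1/5 + 25))*14 + 14) + 4265) = -9487*(((3*(126/5))*14 + 14) + 4265)/2 = -9487*(((378/5)*14 + 14) + 4265)/2 = -9487*((5292/5 + 14) + 4265)/2 = -9487*(5362/5 + 4265)/2 = -9487/2*26687/5 = -253179569/10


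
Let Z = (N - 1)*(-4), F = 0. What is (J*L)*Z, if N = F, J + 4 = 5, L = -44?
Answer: -176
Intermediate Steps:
J = 1 (J = -4 + 5 = 1)
N = 0
Z = 4 (Z = (0 - 1)*(-4) = -1*(-4) = 4)
(J*L)*Z = (1*(-44))*4 = -44*4 = -176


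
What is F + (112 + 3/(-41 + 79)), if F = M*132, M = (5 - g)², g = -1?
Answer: 184835/38 ≈ 4864.1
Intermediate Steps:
M = 36 (M = (5 - 1*(-1))² = (5 + 1)² = 6² = 36)
F = 4752 (F = 36*132 = 4752)
F + (112 + 3/(-41 + 79)) = 4752 + (112 + 3/(-41 + 79)) = 4752 + (112 + 3/38) = 4752 + 4259/38 = 184835/38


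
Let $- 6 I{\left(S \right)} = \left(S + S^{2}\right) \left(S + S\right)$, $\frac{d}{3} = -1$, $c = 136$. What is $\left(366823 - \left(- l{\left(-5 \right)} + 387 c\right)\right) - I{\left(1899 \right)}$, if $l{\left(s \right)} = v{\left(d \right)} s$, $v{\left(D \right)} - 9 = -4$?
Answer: $2284241466$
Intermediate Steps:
$d = -3$ ($d = 3 \left(-1\right) = -3$)
$v{\left(D \right)} = 5$ ($v{\left(D \right)} = 9 - 4 = 5$)
$l{\left(s \right)} = 5 s$
$I{\left(S \right)} = - \frac{S \left(S + S^{2}\right)}{3}$ ($I{\left(S \right)} = - \frac{\left(S + S^{2}\right) \left(S + S\right)}{6} = - \frac{\left(S + S^{2}\right) 2 S}{6} = - \frac{2 S \left(S + S^{2}\right)}{6} = - \frac{S \left(S + S^{2}\right)}{3}$)
$\left(366823 - \left(- l{\left(-5 \right)} + 387 c\right)\right) - I{\left(1899 \right)} = \left(366823 + \left(5 \left(-5\right) - 52632\right)\right) - \frac{1899^{2} \left(-1 - 1899\right)}{3} = \left(366823 - 52657\right) - \frac{1}{3} \cdot 3606201 \left(-1 - 1899\right) = \left(366823 - 52657\right) - \frac{1}{3} \cdot 3606201 \left(-1900\right) = 314166 - -2283927300 = 314166 + 2283927300 = 2284241466$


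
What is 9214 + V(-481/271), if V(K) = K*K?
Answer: 676916735/73441 ≈ 9217.2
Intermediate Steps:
V(K) = K²
9214 + V(-481/271) = 9214 + (-481/271)² = 9214 + 231361/73441 = 676916735/73441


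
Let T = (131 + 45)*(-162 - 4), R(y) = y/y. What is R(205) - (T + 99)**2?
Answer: -847799688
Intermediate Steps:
R(y) = 1
T = -29216 (T = 176*(-166) = -29216)
R(205) - (T + 99)**2 = 1 - (-29216 + 99)**2 = 1 - 1*(-29117)**2 = 1 - 1*847799689 = 1 - 847799689 = -847799688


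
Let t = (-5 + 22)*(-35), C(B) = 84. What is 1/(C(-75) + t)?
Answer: -1/511 ≈ -0.0019569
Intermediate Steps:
t = -595 (t = 17*(-35) = -595)
1/(C(-75) + t) = 1/(84 - 595) = 1/(-511) = -1/511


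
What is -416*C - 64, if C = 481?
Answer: -200160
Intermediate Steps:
-416*C - 64 = -416*481 - 64 = -200096 - 64 = -200160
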